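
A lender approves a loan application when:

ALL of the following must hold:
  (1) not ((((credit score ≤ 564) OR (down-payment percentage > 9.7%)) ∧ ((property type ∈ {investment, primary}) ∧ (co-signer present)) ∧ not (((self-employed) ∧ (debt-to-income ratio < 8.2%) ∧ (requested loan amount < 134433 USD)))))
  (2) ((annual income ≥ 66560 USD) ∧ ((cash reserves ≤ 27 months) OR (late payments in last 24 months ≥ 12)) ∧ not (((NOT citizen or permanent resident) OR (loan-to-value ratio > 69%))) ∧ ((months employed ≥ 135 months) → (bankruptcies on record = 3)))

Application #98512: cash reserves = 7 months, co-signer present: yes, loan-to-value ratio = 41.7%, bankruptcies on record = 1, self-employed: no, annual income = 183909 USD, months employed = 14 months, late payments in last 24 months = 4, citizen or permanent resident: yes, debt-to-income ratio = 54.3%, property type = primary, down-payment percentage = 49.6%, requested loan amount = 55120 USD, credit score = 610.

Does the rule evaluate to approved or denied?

Atomic conditions:
  credit score ≤ 564: 610 ≤ 564 is false
  down-payment percentage > 9.7%: 49.6 > 9.7 is true
  property type ∈ {investment, primary}: primary is in the set → true
  co-signer present: yes → true
  self-employed: no → false
  debt-to-income ratio < 8.2%: 54.3 < 8.2 is false
  requested loan amount < 134433 USD: 55120 < 134433 is true
  annual income ≥ 66560 USD: 183909 ≥ 66560 is true
  cash reserves ≤ 27 months: 7 ≤ 27 is true
  late payments in last 24 months ≥ 12: 4 ≥ 12 is false
  NOT citizen or permanent resident: yes → false
  loan-to-value ratio > 69%: 41.7 > 69 is false
  months employed ≥ 135 months: 14 ≥ 135 is false
  bankruptcies on record = 3: 1 == 3 is false
Combine:
[1.1.1] false OR true = true
[1.1.2] true AND true = true
[1.1.3.1] false AND false AND true = false
[1.1.3] NOT false = true
[1.1] true AND true AND true = true
[1] NOT true = false
[2.2] true OR false = true
[2.3.1] false OR false = false
[2.3] NOT false = true
[2.4] false → false (antecedent false ⇒ implication holds) = true
[2] true AND true AND true AND true = true
[root] false AND true = false
Overall: false → denied

Denied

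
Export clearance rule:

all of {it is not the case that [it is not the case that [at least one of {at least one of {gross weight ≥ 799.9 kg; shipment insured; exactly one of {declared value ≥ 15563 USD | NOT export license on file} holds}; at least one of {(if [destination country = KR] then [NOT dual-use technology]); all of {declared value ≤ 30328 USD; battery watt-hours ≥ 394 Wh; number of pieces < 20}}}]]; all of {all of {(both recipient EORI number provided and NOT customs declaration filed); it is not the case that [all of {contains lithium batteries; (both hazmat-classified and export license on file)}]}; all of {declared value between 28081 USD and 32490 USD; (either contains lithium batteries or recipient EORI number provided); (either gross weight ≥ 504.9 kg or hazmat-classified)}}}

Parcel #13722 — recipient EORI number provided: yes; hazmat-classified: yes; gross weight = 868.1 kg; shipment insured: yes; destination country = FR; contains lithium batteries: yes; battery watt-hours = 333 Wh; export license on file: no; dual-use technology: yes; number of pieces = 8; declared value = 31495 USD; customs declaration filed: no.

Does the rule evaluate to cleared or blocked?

Atomic conditions:
  gross weight ≥ 799.9 kg: 868.1 ≥ 799.9 is true
  shipment insured: yes → true
  declared value ≥ 15563 USD: 31495 ≥ 15563 is true
  NOT export license on file: no → true
  destination country = KR: FR == KR is false
  NOT dual-use technology: yes → false
  declared value ≤ 30328 USD: 31495 ≤ 30328 is false
  battery watt-hours ≥ 394 Wh: 333 ≥ 394 is false
  number of pieces < 20: 8 < 20 is true
  recipient EORI number provided: yes → true
  NOT customs declaration filed: no → true
  contains lithium batteries: yes → true
  hazmat-classified: yes → true
  export license on file: no → false
  declared value between 28081 USD and 32490 USD: 31495 in [28081, 32490] is true
  gross weight ≥ 504.9 kg: 868.1 ≥ 504.9 is true
Combine:
[1.1.1.1.3] exactly-one(true, true) = false
[1.1.1.1] true OR true OR false = true
[1.1.1.2.1] false → false (antecedent false ⇒ implication holds) = true
[1.1.1.2.2] false AND false AND true = false
[1.1.1.2] true OR false = true
[1.1.1] true OR true = true
[1.1] NOT true = false
[1] NOT false = true
[2.1.1] true AND true = true
[2.1.2.1.2] true AND false = false
[2.1.2.1] true AND false = false
[2.1.2] NOT false = true
[2.1] true AND true = true
[2.2.2] true OR true = true
[2.2.3] true OR true = true
[2.2] true AND true AND true = true
[2] true AND true = true
[root] true AND true = true
Overall: true → cleared

Cleared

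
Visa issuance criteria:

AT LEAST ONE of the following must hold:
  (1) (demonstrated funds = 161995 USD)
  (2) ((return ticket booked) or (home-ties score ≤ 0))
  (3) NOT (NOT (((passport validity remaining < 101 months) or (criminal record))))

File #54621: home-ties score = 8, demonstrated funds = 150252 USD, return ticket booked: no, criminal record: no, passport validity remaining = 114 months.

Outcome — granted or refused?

Refused

Atomic conditions:
  demonstrated funds = 161995 USD: 150252 == 161995 is false
  return ticket booked: no → false
  home-ties score ≤ 0: 8 ≤ 0 is false
  passport validity remaining < 101 months: 114 < 101 is false
  criminal record: no → false
Combine:
[2] false OR false = false
[3.1.1] false OR false = false
[3.1] NOT false = true
[3] NOT true = false
[root] false OR false OR false = false
Overall: false → refused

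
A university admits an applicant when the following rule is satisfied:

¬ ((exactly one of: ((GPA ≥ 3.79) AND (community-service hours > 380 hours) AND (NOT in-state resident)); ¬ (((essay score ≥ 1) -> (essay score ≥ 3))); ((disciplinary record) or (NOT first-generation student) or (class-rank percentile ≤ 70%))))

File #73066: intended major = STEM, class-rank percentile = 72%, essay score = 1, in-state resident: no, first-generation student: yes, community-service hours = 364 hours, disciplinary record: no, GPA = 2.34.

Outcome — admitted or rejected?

Rejected

Atomic conditions:
  GPA ≥ 3.79: 2.34 ≥ 3.79 is false
  community-service hours > 380 hours: 364 > 380 is false
  NOT in-state resident: no → true
  essay score ≥ 1: 1 ≥ 1 is true
  essay score ≥ 3: 1 ≥ 3 is false
  disciplinary record: no → false
  NOT first-generation student: yes → false
  class-rank percentile ≤ 70%: 72 ≤ 70 is false
Combine:
[1.1] false AND false AND true = false
[1.2.1] true → false = false
[1.2] NOT false = true
[1.3] false OR false OR false = false
[1] exactly-one(false, true, false) = true
[root] NOT true = false
Overall: false → rejected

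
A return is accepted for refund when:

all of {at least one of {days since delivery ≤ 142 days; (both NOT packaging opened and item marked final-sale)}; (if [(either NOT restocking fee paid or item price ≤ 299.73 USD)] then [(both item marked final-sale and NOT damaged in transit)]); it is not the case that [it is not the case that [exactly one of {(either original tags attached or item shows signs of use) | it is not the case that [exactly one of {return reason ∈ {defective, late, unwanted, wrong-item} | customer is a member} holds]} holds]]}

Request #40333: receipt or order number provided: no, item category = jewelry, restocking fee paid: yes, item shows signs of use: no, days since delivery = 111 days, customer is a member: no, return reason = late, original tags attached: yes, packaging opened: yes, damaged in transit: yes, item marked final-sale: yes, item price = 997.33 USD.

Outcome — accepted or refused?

Atomic conditions:
  days since delivery ≤ 142 days: 111 ≤ 142 is true
  NOT packaging opened: yes → false
  item marked final-sale: yes → true
  NOT restocking fee paid: yes → false
  item price ≤ 299.73 USD: 997.33 ≤ 299.73 is false
  NOT damaged in transit: yes → false
  original tags attached: yes → true
  item shows signs of use: no → false
  return reason ∈ {defective, late, unwanted, wrong-item}: late is in the set → true
  customer is a member: no → false
Combine:
[1.2] false AND true = false
[1] true OR false = true
[2.1] false OR false = false
[2.2] true AND false = false
[2] false → false (antecedent false ⇒ implication holds) = true
[3.1.1.1] true OR false = true
[3.1.1.2.1] exactly-one(true, false) = true
[3.1.1.2] NOT true = false
[3.1.1] exactly-one(true, false) = true
[3.1] NOT true = false
[3] NOT false = true
[root] true AND true AND true = true
Overall: true → accepted

Accepted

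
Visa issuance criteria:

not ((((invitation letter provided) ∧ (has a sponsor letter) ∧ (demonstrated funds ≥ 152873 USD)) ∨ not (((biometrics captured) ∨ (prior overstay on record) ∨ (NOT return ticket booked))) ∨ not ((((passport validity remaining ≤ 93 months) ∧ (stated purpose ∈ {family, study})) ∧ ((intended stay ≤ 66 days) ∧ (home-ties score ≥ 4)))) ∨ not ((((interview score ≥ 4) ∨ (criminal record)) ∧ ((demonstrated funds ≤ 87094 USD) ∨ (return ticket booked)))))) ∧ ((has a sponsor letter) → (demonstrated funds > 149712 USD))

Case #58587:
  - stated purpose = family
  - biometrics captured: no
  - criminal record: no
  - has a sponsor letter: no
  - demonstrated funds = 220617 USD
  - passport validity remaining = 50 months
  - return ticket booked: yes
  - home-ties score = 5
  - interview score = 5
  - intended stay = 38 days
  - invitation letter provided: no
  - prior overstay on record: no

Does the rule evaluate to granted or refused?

Refused

Atomic conditions:
  invitation letter provided: no → false
  has a sponsor letter: no → false
  demonstrated funds ≥ 152873 USD: 220617 ≥ 152873 is true
  biometrics captured: no → false
  prior overstay on record: no → false
  NOT return ticket booked: yes → false
  passport validity remaining ≤ 93 months: 50 ≤ 93 is true
  stated purpose ∈ {family, study}: family is in the set → true
  intended stay ≤ 66 days: 38 ≤ 66 is true
  home-ties score ≥ 4: 5 ≥ 4 is true
  interview score ≥ 4: 5 ≥ 4 is true
  criminal record: no → false
  demonstrated funds ≤ 87094 USD: 220617 ≤ 87094 is false
  return ticket booked: yes → true
  demonstrated funds > 149712 USD: 220617 > 149712 is true
Combine:
[1.1.1] false AND false AND true = false
[1.1.2.1] false OR false OR false = false
[1.1.2] NOT false = true
[1.1.3.1.1] true AND true = true
[1.1.3.1.2] true AND true = true
[1.1.3.1] true AND true = true
[1.1.3] NOT true = false
[1.1.4.1.1] true OR false = true
[1.1.4.1.2] false OR true = true
[1.1.4.1] true AND true = true
[1.1.4] NOT true = false
[1.1] false OR true OR false OR false = true
[1] NOT true = false
[2] false → true (antecedent false ⇒ implication holds) = true
[root] false AND true = false
Overall: false → refused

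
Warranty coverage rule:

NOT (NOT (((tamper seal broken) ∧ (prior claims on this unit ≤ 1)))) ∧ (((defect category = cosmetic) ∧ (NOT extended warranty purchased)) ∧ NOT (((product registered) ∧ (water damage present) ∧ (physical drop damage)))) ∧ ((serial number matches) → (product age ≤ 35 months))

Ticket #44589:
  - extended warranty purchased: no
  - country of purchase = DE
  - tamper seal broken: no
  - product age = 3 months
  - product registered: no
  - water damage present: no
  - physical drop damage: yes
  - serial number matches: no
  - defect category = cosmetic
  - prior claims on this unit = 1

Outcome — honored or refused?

Atomic conditions:
  tamper seal broken: no → false
  prior claims on this unit ≤ 1: 1 ≤ 1 is true
  defect category = cosmetic: cosmetic == cosmetic is true
  NOT extended warranty purchased: no → true
  product registered: no → false
  water damage present: no → false
  physical drop damage: yes → true
  serial number matches: no → false
  product age ≤ 35 months: 3 ≤ 35 is true
Combine:
[1.1.1] false AND true = false
[1.1] NOT false = true
[1] NOT true = false
[2.1] true AND true = true
[2.2.1] false AND false AND true = false
[2.2] NOT false = true
[2] true AND true = true
[3] false → true (antecedent false ⇒ implication holds) = true
[root] false AND true AND true = false
Overall: false → refused

Refused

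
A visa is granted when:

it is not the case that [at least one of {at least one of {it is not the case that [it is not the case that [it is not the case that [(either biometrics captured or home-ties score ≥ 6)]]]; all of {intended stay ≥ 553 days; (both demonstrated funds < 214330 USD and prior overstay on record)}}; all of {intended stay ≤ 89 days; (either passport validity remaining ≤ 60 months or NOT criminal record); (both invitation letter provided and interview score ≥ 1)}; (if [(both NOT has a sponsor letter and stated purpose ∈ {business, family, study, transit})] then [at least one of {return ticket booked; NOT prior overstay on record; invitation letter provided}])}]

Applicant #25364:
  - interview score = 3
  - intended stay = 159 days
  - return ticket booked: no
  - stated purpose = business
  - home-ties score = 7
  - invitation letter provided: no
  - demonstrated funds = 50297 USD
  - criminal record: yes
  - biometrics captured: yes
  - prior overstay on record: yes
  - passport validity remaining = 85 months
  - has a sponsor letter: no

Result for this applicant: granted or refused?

Atomic conditions:
  biometrics captured: yes → true
  home-ties score ≥ 6: 7 ≥ 6 is true
  intended stay ≥ 553 days: 159 ≥ 553 is false
  demonstrated funds < 214330 USD: 50297 < 214330 is true
  prior overstay on record: yes → true
  intended stay ≤ 89 days: 159 ≤ 89 is false
  passport validity remaining ≤ 60 months: 85 ≤ 60 is false
  NOT criminal record: yes → false
  invitation letter provided: no → false
  interview score ≥ 1: 3 ≥ 1 is true
  NOT has a sponsor letter: no → true
  stated purpose ∈ {business, family, study, transit}: business is in the set → true
  return ticket booked: no → false
  NOT prior overstay on record: yes → false
Combine:
[1.1.1.1.1.1] true OR true = true
[1.1.1.1.1] NOT true = false
[1.1.1.1] NOT false = true
[1.1.1] NOT true = false
[1.1.2.2] true AND true = true
[1.1.2] false AND true = false
[1.1] false OR false = false
[1.2.2] false OR false = false
[1.2.3] false AND true = false
[1.2] false AND false AND false = false
[1.3.1] true AND true = true
[1.3.2] false OR false OR false = false
[1.3] true → false = false
[1] false OR false OR false = false
[root] NOT false = true
Overall: true → granted

Granted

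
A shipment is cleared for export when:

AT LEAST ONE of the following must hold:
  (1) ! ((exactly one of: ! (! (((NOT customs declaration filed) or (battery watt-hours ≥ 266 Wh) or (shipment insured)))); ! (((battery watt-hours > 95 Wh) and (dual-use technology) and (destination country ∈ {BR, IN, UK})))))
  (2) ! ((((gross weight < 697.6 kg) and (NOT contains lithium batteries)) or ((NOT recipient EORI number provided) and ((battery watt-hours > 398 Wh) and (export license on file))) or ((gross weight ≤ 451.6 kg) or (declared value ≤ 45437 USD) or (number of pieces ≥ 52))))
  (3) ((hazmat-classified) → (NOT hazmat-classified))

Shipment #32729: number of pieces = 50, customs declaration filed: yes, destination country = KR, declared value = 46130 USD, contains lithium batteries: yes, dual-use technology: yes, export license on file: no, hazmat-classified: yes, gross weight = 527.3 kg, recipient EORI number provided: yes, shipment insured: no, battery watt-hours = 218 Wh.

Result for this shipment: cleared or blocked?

Atomic conditions:
  NOT customs declaration filed: yes → false
  battery watt-hours ≥ 266 Wh: 218 ≥ 266 is false
  shipment insured: no → false
  battery watt-hours > 95 Wh: 218 > 95 is true
  dual-use technology: yes → true
  destination country ∈ {BR, IN, UK}: KR is not in the set → false
  gross weight < 697.6 kg: 527.3 < 697.6 is true
  NOT contains lithium batteries: yes → false
  NOT recipient EORI number provided: yes → false
  battery watt-hours > 398 Wh: 218 > 398 is false
  export license on file: no → false
  gross weight ≤ 451.6 kg: 527.3 ≤ 451.6 is false
  declared value ≤ 45437 USD: 46130 ≤ 45437 is false
  number of pieces ≥ 52: 50 ≥ 52 is false
  hazmat-classified: yes → true
  NOT hazmat-classified: yes → false
Combine:
[1.1.1.1.1] false OR false OR false = false
[1.1.1.1] NOT false = true
[1.1.1] NOT true = false
[1.1.2.1] true AND true AND false = false
[1.1.2] NOT false = true
[1.1] exactly-one(false, true) = true
[1] NOT true = false
[2.1.1] true AND false = false
[2.1.2.2] false AND false = false
[2.1.2] false AND false = false
[2.1.3] false OR false OR false = false
[2.1] false OR false OR false = false
[2] NOT false = true
[3] true → false = false
[root] false OR true OR false = true
Overall: true → cleared

Cleared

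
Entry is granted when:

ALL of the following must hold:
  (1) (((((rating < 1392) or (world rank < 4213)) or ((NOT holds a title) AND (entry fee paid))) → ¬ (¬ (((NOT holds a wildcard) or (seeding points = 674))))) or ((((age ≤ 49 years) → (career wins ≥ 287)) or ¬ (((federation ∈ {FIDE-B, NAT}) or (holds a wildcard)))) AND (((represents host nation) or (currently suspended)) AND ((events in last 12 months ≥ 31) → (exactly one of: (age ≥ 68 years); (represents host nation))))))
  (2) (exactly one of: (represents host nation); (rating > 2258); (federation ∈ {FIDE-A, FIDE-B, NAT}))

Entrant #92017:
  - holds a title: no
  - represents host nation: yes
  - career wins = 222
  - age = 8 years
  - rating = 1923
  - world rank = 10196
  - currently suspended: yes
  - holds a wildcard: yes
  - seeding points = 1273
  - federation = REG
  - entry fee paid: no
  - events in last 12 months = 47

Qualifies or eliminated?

Atomic conditions:
  rating < 1392: 1923 < 1392 is false
  world rank < 4213: 10196 < 4213 is false
  NOT holds a title: no → true
  entry fee paid: no → false
  NOT holds a wildcard: yes → false
  seeding points = 674: 1273 == 674 is false
  age ≤ 49 years: 8 ≤ 49 is true
  career wins ≥ 287: 222 ≥ 287 is false
  federation ∈ {FIDE-B, NAT}: REG is not in the set → false
  holds a wildcard: yes → true
  represents host nation: yes → true
  currently suspended: yes → true
  events in last 12 months ≥ 31: 47 ≥ 31 is true
  age ≥ 68 years: 8 ≥ 68 is false
  rating > 2258: 1923 > 2258 is false
  federation ∈ {FIDE-A, FIDE-B, NAT}: REG is not in the set → false
Combine:
[1.1.1.1] false OR false = false
[1.1.1.2] true AND false = false
[1.1.1] false OR false = false
[1.1.2.1.1] false OR false = false
[1.1.2.1] NOT false = true
[1.1.2] NOT true = false
[1.1] false → false (antecedent false ⇒ implication holds) = true
[1.2.1.1] true → false = false
[1.2.1.2.1] false OR true = true
[1.2.1.2] NOT true = false
[1.2.1] false OR false = false
[1.2.2.1] true OR true = true
[1.2.2.2.2] exactly-one(false, true) = true
[1.2.2.2] true → true = true
[1.2.2] true AND true = true
[1.2] false AND true = false
[1] true OR false = true
[2] exactly-one(true, false, false) = true
[root] true AND true = true
Overall: true → qualifies

Qualifies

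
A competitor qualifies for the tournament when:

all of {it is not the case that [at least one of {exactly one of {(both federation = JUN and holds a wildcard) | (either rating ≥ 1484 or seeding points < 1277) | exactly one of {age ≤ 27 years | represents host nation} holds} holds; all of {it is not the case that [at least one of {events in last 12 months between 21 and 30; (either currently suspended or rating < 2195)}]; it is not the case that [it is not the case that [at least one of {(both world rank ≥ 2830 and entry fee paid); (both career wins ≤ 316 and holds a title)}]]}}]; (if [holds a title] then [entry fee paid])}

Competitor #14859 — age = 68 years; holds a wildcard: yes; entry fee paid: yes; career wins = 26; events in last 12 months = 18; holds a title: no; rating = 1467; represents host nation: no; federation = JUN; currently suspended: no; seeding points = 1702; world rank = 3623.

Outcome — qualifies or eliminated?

Eliminated

Atomic conditions:
  federation = JUN: JUN == JUN is true
  holds a wildcard: yes → true
  rating ≥ 1484: 1467 ≥ 1484 is false
  seeding points < 1277: 1702 < 1277 is false
  age ≤ 27 years: 68 ≤ 27 is false
  represents host nation: no → false
  events in last 12 months between 21 and 30: 18 in [21, 30] is false
  currently suspended: no → false
  rating < 2195: 1467 < 2195 is true
  world rank ≥ 2830: 3623 ≥ 2830 is true
  entry fee paid: yes → true
  career wins ≤ 316: 26 ≤ 316 is true
  holds a title: no → false
Combine:
[1.1.1.1] true AND true = true
[1.1.1.2] false OR false = false
[1.1.1.3] exactly-one(false, false) = false
[1.1.1] exactly-one(true, false, false) = true
[1.1.2.1.1.2] false OR true = true
[1.1.2.1.1] false OR true = true
[1.1.2.1] NOT true = false
[1.1.2.2.1.1.1] true AND true = true
[1.1.2.2.1.1.2] true AND false = false
[1.1.2.2.1.1] true OR false = true
[1.1.2.2.1] NOT true = false
[1.1.2.2] NOT false = true
[1.1.2] false AND true = false
[1.1] true OR false = true
[1] NOT true = false
[2] false → true (antecedent false ⇒ implication holds) = true
[root] false AND true = false
Overall: false → eliminated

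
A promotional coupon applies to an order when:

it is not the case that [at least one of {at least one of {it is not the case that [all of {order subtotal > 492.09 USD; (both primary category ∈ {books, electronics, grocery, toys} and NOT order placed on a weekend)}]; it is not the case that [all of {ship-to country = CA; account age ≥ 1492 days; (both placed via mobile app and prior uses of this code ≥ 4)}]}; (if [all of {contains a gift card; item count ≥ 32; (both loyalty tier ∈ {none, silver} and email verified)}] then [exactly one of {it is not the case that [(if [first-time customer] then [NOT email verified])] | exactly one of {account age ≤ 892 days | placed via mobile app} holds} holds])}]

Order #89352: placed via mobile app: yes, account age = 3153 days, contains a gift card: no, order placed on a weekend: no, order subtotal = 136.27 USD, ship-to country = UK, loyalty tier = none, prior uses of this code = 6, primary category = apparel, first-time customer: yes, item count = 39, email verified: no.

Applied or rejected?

Atomic conditions:
  order subtotal > 492.09 USD: 136.27 > 492.09 is false
  primary category ∈ {books, electronics, grocery, toys}: apparel is not in the set → false
  NOT order placed on a weekend: no → true
  ship-to country = CA: UK == CA is false
  account age ≥ 1492 days: 3153 ≥ 1492 is true
  placed via mobile app: yes → true
  prior uses of this code ≥ 4: 6 ≥ 4 is true
  contains a gift card: no → false
  item count ≥ 32: 39 ≥ 32 is true
  loyalty tier ∈ {none, silver}: none is in the set → true
  email verified: no → false
  first-time customer: yes → true
  NOT email verified: no → true
  account age ≤ 892 days: 3153 ≤ 892 is false
Combine:
[1.1.1.1.2] false AND true = false
[1.1.1.1] false AND false = false
[1.1.1] NOT false = true
[1.1.2.1.3] true AND true = true
[1.1.2.1] false AND true AND true = false
[1.1.2] NOT false = true
[1.1] true OR true = true
[1.2.1.3] true AND false = false
[1.2.1] false AND true AND false = false
[1.2.2.1.1] true → true = true
[1.2.2.1] NOT true = false
[1.2.2.2] exactly-one(false, true) = true
[1.2.2] exactly-one(false, true) = true
[1.2] false → true (antecedent false ⇒ implication holds) = true
[1] true OR true = true
[root] NOT true = false
Overall: false → rejected

Rejected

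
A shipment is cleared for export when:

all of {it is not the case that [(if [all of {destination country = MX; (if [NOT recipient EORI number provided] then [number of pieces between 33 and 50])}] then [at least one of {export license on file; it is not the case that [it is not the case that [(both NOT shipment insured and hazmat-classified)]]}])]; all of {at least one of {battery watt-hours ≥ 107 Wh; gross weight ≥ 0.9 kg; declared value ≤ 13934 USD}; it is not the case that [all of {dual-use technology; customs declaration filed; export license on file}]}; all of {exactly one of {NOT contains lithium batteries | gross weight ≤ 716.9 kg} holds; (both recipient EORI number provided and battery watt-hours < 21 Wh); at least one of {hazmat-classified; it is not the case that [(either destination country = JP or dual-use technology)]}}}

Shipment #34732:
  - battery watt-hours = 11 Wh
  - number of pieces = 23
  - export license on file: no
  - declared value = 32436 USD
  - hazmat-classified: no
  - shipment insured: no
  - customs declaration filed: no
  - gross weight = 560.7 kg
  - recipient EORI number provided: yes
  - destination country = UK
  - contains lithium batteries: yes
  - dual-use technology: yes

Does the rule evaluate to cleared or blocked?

Blocked

Atomic conditions:
  destination country = MX: UK == MX is false
  NOT recipient EORI number provided: yes → false
  number of pieces between 33 and 50: 23 in [33, 50] is false
  export license on file: no → false
  NOT shipment insured: no → true
  hazmat-classified: no → false
  battery watt-hours ≥ 107 Wh: 11 ≥ 107 is false
  gross weight ≥ 0.9 kg: 560.7 ≥ 0.9 is true
  declared value ≤ 13934 USD: 32436 ≤ 13934 is false
  dual-use technology: yes → true
  customs declaration filed: no → false
  NOT contains lithium batteries: yes → false
  gross weight ≤ 716.9 kg: 560.7 ≤ 716.9 is true
  recipient EORI number provided: yes → true
  battery watt-hours < 21 Wh: 11 < 21 is true
  destination country = JP: UK == JP is false
Combine:
[1.1.1.2] false → false (antecedent false ⇒ implication holds) = true
[1.1.1] false AND true = false
[1.1.2.2.1.1] true AND false = false
[1.1.2.2.1] NOT false = true
[1.1.2.2] NOT true = false
[1.1.2] false OR false = false
[1.1] false → false (antecedent false ⇒ implication holds) = true
[1] NOT true = false
[2.1] false OR true OR false = true
[2.2.1] true AND false AND false = false
[2.2] NOT false = true
[2] true AND true = true
[3.1] exactly-one(false, true) = true
[3.2] true AND true = true
[3.3.2.1] false OR true = true
[3.3.2] NOT true = false
[3.3] false OR false = false
[3] true AND true AND false = false
[root] false AND true AND false = false
Overall: false → blocked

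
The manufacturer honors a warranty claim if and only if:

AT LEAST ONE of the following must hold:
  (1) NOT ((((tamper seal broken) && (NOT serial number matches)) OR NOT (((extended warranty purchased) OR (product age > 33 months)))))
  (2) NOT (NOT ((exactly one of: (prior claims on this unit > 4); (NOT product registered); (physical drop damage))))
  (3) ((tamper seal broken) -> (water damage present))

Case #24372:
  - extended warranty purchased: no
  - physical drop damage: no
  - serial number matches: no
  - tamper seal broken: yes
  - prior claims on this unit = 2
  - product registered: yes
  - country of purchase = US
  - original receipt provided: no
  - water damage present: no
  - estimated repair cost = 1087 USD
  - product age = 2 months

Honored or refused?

Refused

Atomic conditions:
  tamper seal broken: yes → true
  NOT serial number matches: no → true
  extended warranty purchased: no → false
  product age > 33 months: 2 > 33 is false
  prior claims on this unit > 4: 2 > 4 is false
  NOT product registered: yes → false
  physical drop damage: no → false
  water damage present: no → false
Combine:
[1.1.1] true AND true = true
[1.1.2.1] false OR false = false
[1.1.2] NOT false = true
[1.1] true OR true = true
[1] NOT true = false
[2.1.1] exactly-one(false, false, false) = false
[2.1] NOT false = true
[2] NOT true = false
[3] true → false = false
[root] false OR false OR false = false
Overall: false → refused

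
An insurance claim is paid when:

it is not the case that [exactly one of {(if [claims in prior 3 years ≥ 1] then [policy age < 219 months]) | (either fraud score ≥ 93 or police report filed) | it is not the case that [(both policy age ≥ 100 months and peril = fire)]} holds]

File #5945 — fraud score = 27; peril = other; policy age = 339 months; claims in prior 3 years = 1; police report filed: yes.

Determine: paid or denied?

Paid

Atomic conditions:
  claims in prior 3 years ≥ 1: 1 ≥ 1 is true
  policy age < 219 months: 339 < 219 is false
  fraud score ≥ 93: 27 ≥ 93 is false
  police report filed: yes → true
  policy age ≥ 100 months: 339 ≥ 100 is true
  peril = fire: other == fire is false
Combine:
[1.1] true → false = false
[1.2] false OR true = true
[1.3.1] true AND false = false
[1.3] NOT false = true
[1] exactly-one(false, true, true) = false
[root] NOT false = true
Overall: true → paid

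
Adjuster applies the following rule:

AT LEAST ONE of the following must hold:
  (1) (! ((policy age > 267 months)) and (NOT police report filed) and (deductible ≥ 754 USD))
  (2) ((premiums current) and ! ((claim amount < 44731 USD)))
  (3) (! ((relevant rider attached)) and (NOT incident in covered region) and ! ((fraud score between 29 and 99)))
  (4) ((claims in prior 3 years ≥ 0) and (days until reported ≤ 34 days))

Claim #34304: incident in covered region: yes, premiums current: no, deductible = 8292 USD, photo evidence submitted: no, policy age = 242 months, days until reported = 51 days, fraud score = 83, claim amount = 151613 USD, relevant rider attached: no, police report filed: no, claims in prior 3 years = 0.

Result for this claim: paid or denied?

Atomic conditions:
  policy age > 267 months: 242 > 267 is false
  NOT police report filed: no → true
  deductible ≥ 754 USD: 8292 ≥ 754 is true
  premiums current: no → false
  claim amount < 44731 USD: 151613 < 44731 is false
  relevant rider attached: no → false
  NOT incident in covered region: yes → false
  fraud score between 29 and 99: 83 in [29, 99] is true
  claims in prior 3 years ≥ 0: 0 ≥ 0 is true
  days until reported ≤ 34 days: 51 ≤ 34 is false
Combine:
[1.1] NOT false = true
[1] true AND true AND true = true
[2.2] NOT false = true
[2] false AND true = false
[3.1] NOT false = true
[3.3] NOT true = false
[3] true AND false AND false = false
[4] true AND false = false
[root] true OR false OR false OR false = true
Overall: true → paid

Paid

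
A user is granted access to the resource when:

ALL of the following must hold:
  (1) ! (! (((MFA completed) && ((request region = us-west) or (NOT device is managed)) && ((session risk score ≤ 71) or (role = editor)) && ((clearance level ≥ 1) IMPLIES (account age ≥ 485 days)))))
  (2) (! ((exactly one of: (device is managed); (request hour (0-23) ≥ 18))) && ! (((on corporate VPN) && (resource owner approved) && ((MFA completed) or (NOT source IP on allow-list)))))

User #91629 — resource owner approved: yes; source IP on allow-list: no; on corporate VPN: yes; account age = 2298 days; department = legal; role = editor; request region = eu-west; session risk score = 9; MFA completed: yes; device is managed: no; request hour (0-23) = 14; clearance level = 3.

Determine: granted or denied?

Atomic conditions:
  MFA completed: yes → true
  request region = us-west: eu-west == us-west is false
  NOT device is managed: no → true
  session risk score ≤ 71: 9 ≤ 71 is true
  role = editor: editor == editor is true
  clearance level ≥ 1: 3 ≥ 1 is true
  account age ≥ 485 days: 2298 ≥ 485 is true
  device is managed: no → false
  request hour (0-23) ≥ 18: 14 ≥ 18 is false
  on corporate VPN: yes → true
  resource owner approved: yes → true
  NOT source IP on allow-list: no → true
Combine:
[1.1.1.2] false OR true = true
[1.1.1.3] true OR true = true
[1.1.1.4] true → true = true
[1.1.1] true AND true AND true AND true = true
[1.1] NOT true = false
[1] NOT false = true
[2.1.1] exactly-one(false, false) = false
[2.1] NOT false = true
[2.2.1.3] true OR true = true
[2.2.1] true AND true AND true = true
[2.2] NOT true = false
[2] true AND false = false
[root] true AND false = false
Overall: false → denied

Denied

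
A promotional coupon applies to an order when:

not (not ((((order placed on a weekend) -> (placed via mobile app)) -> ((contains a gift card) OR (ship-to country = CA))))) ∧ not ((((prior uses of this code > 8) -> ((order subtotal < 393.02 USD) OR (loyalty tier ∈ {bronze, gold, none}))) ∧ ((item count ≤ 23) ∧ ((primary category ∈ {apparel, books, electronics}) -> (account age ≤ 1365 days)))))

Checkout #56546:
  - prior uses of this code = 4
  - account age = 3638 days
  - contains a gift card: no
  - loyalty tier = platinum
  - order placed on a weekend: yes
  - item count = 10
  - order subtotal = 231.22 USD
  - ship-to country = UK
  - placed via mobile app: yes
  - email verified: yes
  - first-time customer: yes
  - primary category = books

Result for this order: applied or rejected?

Atomic conditions:
  order placed on a weekend: yes → true
  placed via mobile app: yes → true
  contains a gift card: no → false
  ship-to country = CA: UK == CA is false
  prior uses of this code > 8: 4 > 8 is false
  order subtotal < 393.02 USD: 231.22 < 393.02 is true
  loyalty tier ∈ {bronze, gold, none}: platinum is not in the set → false
  item count ≤ 23: 10 ≤ 23 is true
  primary category ∈ {apparel, books, electronics}: books is in the set → true
  account age ≤ 1365 days: 3638 ≤ 1365 is false
Combine:
[1.1.1.1] true → true = true
[1.1.1.2] false OR false = false
[1.1.1] true → false = false
[1.1] NOT false = true
[1] NOT true = false
[2.1.1.2] true OR false = true
[2.1.1] false → true (antecedent false ⇒ implication holds) = true
[2.1.2.2] true → false = false
[2.1.2] true AND false = false
[2.1] true AND false = false
[2] NOT false = true
[root] false AND true = false
Overall: false → rejected

Rejected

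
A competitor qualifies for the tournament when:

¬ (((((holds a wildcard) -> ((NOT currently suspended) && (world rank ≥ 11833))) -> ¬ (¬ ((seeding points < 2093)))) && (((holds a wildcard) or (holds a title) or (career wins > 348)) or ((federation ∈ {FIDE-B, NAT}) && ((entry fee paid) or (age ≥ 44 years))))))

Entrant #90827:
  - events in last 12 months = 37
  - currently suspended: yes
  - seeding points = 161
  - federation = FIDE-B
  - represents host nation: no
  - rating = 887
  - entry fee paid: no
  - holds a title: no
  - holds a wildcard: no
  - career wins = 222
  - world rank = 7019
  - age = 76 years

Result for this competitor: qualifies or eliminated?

Eliminated

Atomic conditions:
  holds a wildcard: no → false
  NOT currently suspended: yes → false
  world rank ≥ 11833: 7019 ≥ 11833 is false
  seeding points < 2093: 161 < 2093 is true
  holds a title: no → false
  career wins > 348: 222 > 348 is false
  federation ∈ {FIDE-B, NAT}: FIDE-B is in the set → true
  entry fee paid: no → false
  age ≥ 44 years: 76 ≥ 44 is true
Combine:
[1.1.1.2] false AND false = false
[1.1.1] false → false (antecedent false ⇒ implication holds) = true
[1.1.2.1] NOT true = false
[1.1.2] NOT false = true
[1.1] true → true = true
[1.2.1] false OR false OR false = false
[1.2.2.2] false OR true = true
[1.2.2] true AND true = true
[1.2] false OR true = true
[1] true AND true = true
[root] NOT true = false
Overall: false → eliminated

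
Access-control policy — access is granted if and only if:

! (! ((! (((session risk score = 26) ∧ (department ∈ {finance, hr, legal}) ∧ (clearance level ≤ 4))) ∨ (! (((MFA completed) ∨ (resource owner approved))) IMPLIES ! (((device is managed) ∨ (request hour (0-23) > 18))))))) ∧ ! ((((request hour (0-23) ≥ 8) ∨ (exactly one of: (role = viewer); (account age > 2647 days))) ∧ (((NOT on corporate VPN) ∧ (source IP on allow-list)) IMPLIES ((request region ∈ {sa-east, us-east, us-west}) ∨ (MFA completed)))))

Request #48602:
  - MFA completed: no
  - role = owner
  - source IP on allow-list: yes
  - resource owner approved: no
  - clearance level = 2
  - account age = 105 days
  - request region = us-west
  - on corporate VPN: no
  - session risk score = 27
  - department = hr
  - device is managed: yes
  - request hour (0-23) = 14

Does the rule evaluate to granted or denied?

Atomic conditions:
  session risk score = 26: 27 == 26 is false
  department ∈ {finance, hr, legal}: hr is in the set → true
  clearance level ≤ 4: 2 ≤ 4 is true
  MFA completed: no → false
  resource owner approved: no → false
  device is managed: yes → true
  request hour (0-23) > 18: 14 > 18 is false
  request hour (0-23) ≥ 8: 14 ≥ 8 is true
  role = viewer: owner == viewer is false
  account age > 2647 days: 105 > 2647 is false
  NOT on corporate VPN: no → true
  source IP on allow-list: yes → true
  request region ∈ {sa-east, us-east, us-west}: us-west is in the set → true
Combine:
[1.1.1.1.1] false AND true AND true = false
[1.1.1.1] NOT false = true
[1.1.1.2.1.1] false OR false = false
[1.1.1.2.1] NOT false = true
[1.1.1.2.2.1] true OR false = true
[1.1.1.2.2] NOT true = false
[1.1.1.2] true → false = false
[1.1.1] true OR false = true
[1.1] NOT true = false
[1] NOT false = true
[2.1.1.2] exactly-one(false, false) = false
[2.1.1] true OR false = true
[2.1.2.1] true AND true = true
[2.1.2.2] true OR false = true
[2.1.2] true → true = true
[2.1] true AND true = true
[2] NOT true = false
[root] true AND false = false
Overall: false → denied

Denied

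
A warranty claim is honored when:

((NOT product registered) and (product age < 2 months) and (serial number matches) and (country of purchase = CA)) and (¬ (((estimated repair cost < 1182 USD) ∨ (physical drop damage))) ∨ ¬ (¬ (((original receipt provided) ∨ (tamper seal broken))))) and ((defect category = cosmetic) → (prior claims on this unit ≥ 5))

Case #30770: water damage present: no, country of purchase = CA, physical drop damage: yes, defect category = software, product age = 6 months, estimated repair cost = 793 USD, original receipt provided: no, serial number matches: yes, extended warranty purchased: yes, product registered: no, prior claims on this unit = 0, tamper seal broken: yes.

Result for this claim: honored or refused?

Atomic conditions:
  NOT product registered: no → true
  product age < 2 months: 6 < 2 is false
  serial number matches: yes → true
  country of purchase = CA: CA == CA is true
  estimated repair cost < 1182 USD: 793 < 1182 is true
  physical drop damage: yes → true
  original receipt provided: no → false
  tamper seal broken: yes → true
  defect category = cosmetic: software == cosmetic is false
  prior claims on this unit ≥ 5: 0 ≥ 5 is false
Combine:
[1] true AND false AND true AND true = false
[2.1.1] true OR true = true
[2.1] NOT true = false
[2.2.1.1] false OR true = true
[2.2.1] NOT true = false
[2.2] NOT false = true
[2] false OR true = true
[3] false → false (antecedent false ⇒ implication holds) = true
[root] false AND true AND true = false
Overall: false → refused

Refused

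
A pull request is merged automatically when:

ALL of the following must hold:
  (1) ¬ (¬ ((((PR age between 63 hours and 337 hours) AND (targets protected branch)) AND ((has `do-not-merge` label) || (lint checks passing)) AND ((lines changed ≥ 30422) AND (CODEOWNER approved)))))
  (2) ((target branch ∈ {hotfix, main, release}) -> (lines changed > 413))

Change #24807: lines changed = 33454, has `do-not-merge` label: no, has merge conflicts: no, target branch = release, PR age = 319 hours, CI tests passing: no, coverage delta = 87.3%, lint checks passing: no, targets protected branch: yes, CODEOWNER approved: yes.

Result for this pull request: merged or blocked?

Blocked

Atomic conditions:
  PR age between 63 hours and 337 hours: 319 in [63, 337] is true
  targets protected branch: yes → true
  has `do-not-merge` label: no → false
  lint checks passing: no → false
  lines changed ≥ 30422: 33454 ≥ 30422 is true
  CODEOWNER approved: yes → true
  target branch ∈ {hotfix, main, release}: release is in the set → true
  lines changed > 413: 33454 > 413 is true
Combine:
[1.1.1.1] true AND true = true
[1.1.1.2] false OR false = false
[1.1.1.3] true AND true = true
[1.1.1] true AND false AND true = false
[1.1] NOT false = true
[1] NOT true = false
[2] true → true = true
[root] false AND true = false
Overall: false → blocked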